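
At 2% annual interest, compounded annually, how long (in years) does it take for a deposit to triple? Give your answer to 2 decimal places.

55.48 years

(1 + 0.02)^t = 3.
t = ln 3 / ln(1 + 0.02) ≈ 1.0986/0.0198026 ≈ 55.4781.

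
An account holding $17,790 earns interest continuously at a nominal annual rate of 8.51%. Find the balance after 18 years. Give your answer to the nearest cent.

A = P·e^(rt) = 17,790·e^(0.0851·18) = 17,790·e^1.5318.
e^1.5318 ≈ 4.6264970265, so A ≈ 82,305.3821.

$82,305.38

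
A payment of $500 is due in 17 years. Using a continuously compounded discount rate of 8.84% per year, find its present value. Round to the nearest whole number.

P = A·e^(−rt) = 500·e^(−1.5028).
e^(−1.5028) ≈ 0.22250627, so P ≈ 111.2531.

$111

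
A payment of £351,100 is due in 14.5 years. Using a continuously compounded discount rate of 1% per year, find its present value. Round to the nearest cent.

P = A·e^(−rt) = 351,100·e^(−0.145).
e^(−0.145) ≈ 0.865022293111, so P ≈ 303,709.3271.

£303,709.33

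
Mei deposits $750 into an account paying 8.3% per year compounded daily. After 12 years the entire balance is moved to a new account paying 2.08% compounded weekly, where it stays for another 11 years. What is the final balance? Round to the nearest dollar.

$2,552

After 12 years at 8.3%: 750 × 2.707123882 ≈ 2,030.3429.
Then 11 years at 2.08%: 2,030.3429 × 1.257033088 ≈ 2,552.2082.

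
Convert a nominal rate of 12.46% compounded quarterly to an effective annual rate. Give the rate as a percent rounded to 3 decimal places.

EAR = (1 + 12.46%/4)^4 − 1 = (1 + 0.03115)^4 − 1.
(1 + 0.03115)^4 ≈ 1.130544, so EAR ≈ 13.05438%.

13.054%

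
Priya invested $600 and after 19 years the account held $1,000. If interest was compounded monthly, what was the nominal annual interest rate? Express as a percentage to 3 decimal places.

2.692%

The 228-period growth factor is 1,000/600 = 1.66667.
r/12 = 1.66667^(1/228) − 1 ≈ 0.00224297, so r ≈ 12·0.00224297 = 2.69157%.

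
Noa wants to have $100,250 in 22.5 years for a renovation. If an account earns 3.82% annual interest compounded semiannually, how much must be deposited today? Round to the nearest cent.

Periodic rate = 3.82%/2 = 0.0191; 45 periods.
P = 100,250/(1 + 0.0191)^45 ≈ 100,250/2.34291251129 ≈ 42,788.6229.

$42,788.62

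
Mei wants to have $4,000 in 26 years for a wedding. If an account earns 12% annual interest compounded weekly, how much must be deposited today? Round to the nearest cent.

$177.26

Periodic rate = 12%/52 = 0.00230769; 1352 periods.
P = 4,000/(1 + 0.12/52)^1352 ≈ 4,000/22.56512401 ≈ 177.2647.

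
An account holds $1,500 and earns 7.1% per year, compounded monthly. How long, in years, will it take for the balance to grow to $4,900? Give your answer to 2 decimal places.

We need (1 + 0.00591667)^(12t) = 3.2667, so 12t = ln 3.2667 / ln 1.005917 ≈ 200.6651.
t ≈ 200.6651/12 = 16.7221 years.

16.72 years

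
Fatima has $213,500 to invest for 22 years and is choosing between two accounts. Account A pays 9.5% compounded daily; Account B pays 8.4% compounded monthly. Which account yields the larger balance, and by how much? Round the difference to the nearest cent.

Account A, by $379,247.64

Account A growth factor: (1 + 0.095/365)^8030 ≈ 8.082716858535; balance ≈ 1,725,660.0493.
Account B growth factor: (1 + 0.007)^264 ≈ 6.306381305668; balance ≈ 1,346,412.4088.
Account A is larger by 379,247.6405.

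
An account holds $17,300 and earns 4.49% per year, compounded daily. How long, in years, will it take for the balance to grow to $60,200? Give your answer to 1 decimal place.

27.8 years

(1 + 0.000123014)^(365t) = 60,200/17,300 = 3.4798.
365t·ln(1 + 0.000123014) = ln(3.4798); 365t = 1.247/0.000123006 ≈ 10137.4283.
t ≈ 27.7738 years.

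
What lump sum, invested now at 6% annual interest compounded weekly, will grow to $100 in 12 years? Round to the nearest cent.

Periodic rate = 6%/52 = 0.00115385; 624 periods.
P = 100/(1 + 0.06/52)^624 ≈ 100/2.0535807 ≈ 48.6954.

$48.70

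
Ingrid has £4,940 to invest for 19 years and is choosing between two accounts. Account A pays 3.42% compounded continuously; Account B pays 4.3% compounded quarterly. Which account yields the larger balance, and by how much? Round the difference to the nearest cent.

A: e^(0.0342·19) = e^0.6498 ≈ 1.915157759, so 4,940 × 1.915157759 ≈ 9,460.8793.
B: (1 + 0.01075)^76 ≈ 2.2538499547, so 4,940 × 2.2538499547 ≈ 11,134.0188.
Difference ≈ 1,673.1394 in favor of B.

Account B, by £1,673.14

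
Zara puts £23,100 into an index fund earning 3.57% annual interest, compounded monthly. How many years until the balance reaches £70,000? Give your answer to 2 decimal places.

31.10 years

We need (1 + 0.002975)^(12t) = 3.0303, so 12t = ln 3.0303 / ln 1.002975 ≈ 373.2138.
t ≈ 373.2138/12 = 31.1011 years.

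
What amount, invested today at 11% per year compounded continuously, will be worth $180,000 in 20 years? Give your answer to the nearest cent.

$19,944.57

P = A·e^(−rt) = 180,000·e^(−2.2).
e^(−2.2) ≈ 0.110803158362, so P ≈ 19,944.5685.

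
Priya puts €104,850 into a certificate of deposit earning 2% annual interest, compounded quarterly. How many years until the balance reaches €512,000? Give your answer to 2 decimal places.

79.49 years

We need (1 + 0.005)^(4t) = 4.8832, so 4t = ln 4.8832 / ln 1.005 ≈ 317.9510.
t ≈ 317.9510/4 = 79.4878 years.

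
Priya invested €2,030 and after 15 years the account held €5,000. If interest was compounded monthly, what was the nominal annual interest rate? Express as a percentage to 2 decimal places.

6.02%

(1 + r/12)^180 = 5,000/2,030 = 2.46305.
1 + r/12 = 2.46305^(1/180) ≈ 1.00502, so r/12 ≈ 0.00502035.
r ≈ 12·0.00502035 = 6.02442%.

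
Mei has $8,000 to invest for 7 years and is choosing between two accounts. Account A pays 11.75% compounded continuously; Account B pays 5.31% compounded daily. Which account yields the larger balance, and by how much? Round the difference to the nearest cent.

Account A, by $6,608.20

A: e^(0.1175·7) = e^0.8225 ≈ 2.2761831884, so 8,000 × 2.2761831884 ≈ 18,209.4655.
B: (1 + 0.0531/365)^2555 ≈ 1.4501586515, so 8,000 × 1.4501586515 ≈ 11,601.2692.
Difference ≈ 6,608.1963 in favor of A.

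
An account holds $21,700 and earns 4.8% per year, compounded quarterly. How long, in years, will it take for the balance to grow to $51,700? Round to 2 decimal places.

18.19 years

(1 + 0.012)^(4t) = 51,700/21,700 = 2.3825.
4t·ln(1 + 0.012) = ln(2.3825); 4t = 0.86815/0.0119286 ≈ 72.7787.
t ≈ 18.1947 years.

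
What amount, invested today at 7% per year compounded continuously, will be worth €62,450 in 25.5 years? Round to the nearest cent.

€10,478.93

P = A·e^(−rt) = 62,450·e^(−1.785).
e^(−1.785) ≈ 0.167797061, so P ≈ 10,478.9265.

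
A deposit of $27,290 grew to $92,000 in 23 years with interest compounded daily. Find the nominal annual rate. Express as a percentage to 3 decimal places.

(1 + r/365)^8395 = 92,000/27,290 = 3.3712.
1 + r/365 = 3.3712^(1/8395) ≈ 1.000145, so r/365 ≈ 0.000144771.
r ≈ 365·0.000144771 = 5.28416%.

5.284%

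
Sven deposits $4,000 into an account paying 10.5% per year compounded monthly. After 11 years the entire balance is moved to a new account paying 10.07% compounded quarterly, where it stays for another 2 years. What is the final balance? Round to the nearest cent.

$15,412.47

Phase 1: 4,000·(1 + 0.00875)^132 ≈ 12,632.4705.
Phase 2: 12,632.4705·(1 + 0.025175)^8 ≈ 15,412.4736.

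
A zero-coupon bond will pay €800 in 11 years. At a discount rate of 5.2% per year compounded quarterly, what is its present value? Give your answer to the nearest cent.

€453.18

Growth factor = (1 + 0.013)^44 ≈ 1.76528811.
P = 800/1.76528811 ≈ 453.1838.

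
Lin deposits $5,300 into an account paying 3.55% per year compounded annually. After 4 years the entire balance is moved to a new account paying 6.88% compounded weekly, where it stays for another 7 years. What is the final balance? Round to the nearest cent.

$9,860.39

Phase 1: 5,300·(1 + 0.0355)^4 ≈ 6,093.6328.
Phase 2: 6,093.6328·(1 + 0.0688/52)^364 ≈ 9,860.3938.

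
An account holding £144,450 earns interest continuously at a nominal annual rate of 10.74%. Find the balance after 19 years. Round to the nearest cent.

A = P·e^(rt) = 144,450·e^(0.1074·19) = 144,450·e^2.0406.
e^2.0406 ≈ 7.695224948985, so A ≈ 1,111,575.2439.

£1,111,575.24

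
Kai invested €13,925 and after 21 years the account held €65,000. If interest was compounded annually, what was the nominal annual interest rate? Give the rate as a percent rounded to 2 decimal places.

7.61%

The 21-period growth factor is 65,000/13,925 = 4.66786.
r = 4.66786^(1/21) − 1 ≈ 0.0761251, i.e. 7.61251%.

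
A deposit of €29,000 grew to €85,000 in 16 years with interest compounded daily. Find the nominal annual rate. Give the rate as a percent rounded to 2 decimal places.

6.72%

The 5840-period growth factor is 85,000/29,000 = 2.93103.
r/365 = 2.93103^(1/5840) − 1 ≈ 0.000184153, so r ≈ 365·0.000184153 = 6.72159%.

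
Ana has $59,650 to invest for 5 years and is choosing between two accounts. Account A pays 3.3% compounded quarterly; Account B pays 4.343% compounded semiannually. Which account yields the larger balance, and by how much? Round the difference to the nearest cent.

Account A growth factor: (1 + 0.00825)^20 ≈ 1.1785950523; balance ≈ 70,303.1949.
Account B growth factor: (1 + 0.021715)^10 ≈ 1.23964603; balance ≈ 73,944.8857.
Account B is larger by 3,641.6908.

Account B, by $3,641.69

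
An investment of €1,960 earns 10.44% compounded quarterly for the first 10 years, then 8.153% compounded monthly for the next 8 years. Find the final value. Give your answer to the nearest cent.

€10,523.25

After 10 years at 10.44%: 1,960 × 2.8027702847 ≈ 5,493.4298.
Then 8 years at 8.153%: 5,493.4298 × 1.9156064785 ≈ 10,523.2496.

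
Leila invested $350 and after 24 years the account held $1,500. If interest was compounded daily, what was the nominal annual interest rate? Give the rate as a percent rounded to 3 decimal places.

6.064%

(1 + r/365)^8760 = 1,500/350 = 4.28571.
1 + r/365 = 4.28571^(1/8760) ≈ 1.000166, so r/365 ≈ 0.000166142.
r ≈ 365·0.000166142 = 6.06420%.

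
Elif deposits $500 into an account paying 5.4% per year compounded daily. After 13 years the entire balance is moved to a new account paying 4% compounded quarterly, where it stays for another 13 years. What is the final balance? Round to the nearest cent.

$1,692.52

After 13 years at 5.4%: 500 × 2.017679475 ≈ 1,008.8397.
Then 13 years at 4%: 1,008.8397 × 1.677688921 ≈ 1,692.5193.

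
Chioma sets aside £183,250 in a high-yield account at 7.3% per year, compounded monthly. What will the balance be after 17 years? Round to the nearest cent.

Growth factor = (1 + 0.073/12)^204 ≈ 3.44609095008.
A ≈ 183,250 × 3.44609095008 ≈ 631,496.1666.

£631,496.17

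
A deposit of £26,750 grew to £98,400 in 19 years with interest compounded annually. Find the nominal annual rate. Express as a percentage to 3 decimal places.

7.096%

(1 + r)^19 = 98,400/26,750 = 3.6785.
1 + r = 3.6785^(1/19) ≈ 1.070957, so r ≈ 0.0709573.
r ≈ 7.09573%.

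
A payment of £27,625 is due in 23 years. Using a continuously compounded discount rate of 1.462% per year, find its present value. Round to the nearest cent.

P = A·e^(−rt) = 27,625·e^(−0.33626).
e^(−0.33626) ≈ 0.71443732796, so P ≈ 19,736.3312.

£19,736.33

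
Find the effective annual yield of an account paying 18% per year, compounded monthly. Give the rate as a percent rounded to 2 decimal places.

One year is 12 periods at 0.015 each: (1 + 0.015)^12 ≈ 1.195618.
EAR = 1.195618 − 1 ≈ 19.56182%.

19.56%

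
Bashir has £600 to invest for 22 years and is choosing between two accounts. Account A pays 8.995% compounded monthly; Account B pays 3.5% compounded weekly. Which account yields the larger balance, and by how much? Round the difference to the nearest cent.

Account A, by £3,013.43

A: (1 + 0.08995/12)^264 ≈ 7.181584949, so 600 × 7.181584949 ≈ 4,308.9510.
B: (1 + 0.035/52)^1144 ≈ 2.159206907, so 600 × 2.159206907 ≈ 1,295.5241.
Difference ≈ 3,013.4268 in favor of A.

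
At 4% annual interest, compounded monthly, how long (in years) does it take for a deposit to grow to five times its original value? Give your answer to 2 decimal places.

40.30 years

(1 + 0.00333333)^(12t) = 5.
12t = ln 5 / ln(1 + 0.00333333) ≈ 1.6094/0.00332779 ≈ 483.6356.
t ≈ 40.3030.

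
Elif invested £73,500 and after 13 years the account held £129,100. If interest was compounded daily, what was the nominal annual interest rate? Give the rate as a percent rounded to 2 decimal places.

4.33%

The 4745-period growth factor is 129,100/73,500 = 1.75646.
r/365 = 1.75646^(1/4745) − 1 ≈ 0.000118722, so r ≈ 365·0.000118722 = 4.33335%.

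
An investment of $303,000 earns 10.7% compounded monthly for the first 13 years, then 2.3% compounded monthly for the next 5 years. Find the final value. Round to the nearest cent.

$1,357,578.42

Phase 1: 303,000·(1 + 0.107/12)^156 ≈ 1,210,232.6390.
Phase 2: 1,210,232.6390·(1 + 0.023/12)^60 ≈ 1,357,578.4172.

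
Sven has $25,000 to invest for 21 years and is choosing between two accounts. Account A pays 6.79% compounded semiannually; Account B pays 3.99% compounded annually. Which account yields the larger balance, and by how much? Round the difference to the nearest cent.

Account A growth factor: (1 + 0.03395)^42 ≈ 4.0642515225; balance ≈ 101,606.2881.
Account B growth factor: (1 + 0.0399)^21 ≈ 2.2741711318; balance ≈ 56,854.2783.
Account A is larger by 44,752.0098.

Account A, by $44,752.01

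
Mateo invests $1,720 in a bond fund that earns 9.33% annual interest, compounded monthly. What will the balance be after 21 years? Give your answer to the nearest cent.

$12,110.18

Periodic rate = 9.33%/12 = 0.007775; periods = 12·21 = 252.
A = 1,720·(1 + 0.007775)^252 ≈ 1,720·7.0408047362 ≈ 12,110.1841.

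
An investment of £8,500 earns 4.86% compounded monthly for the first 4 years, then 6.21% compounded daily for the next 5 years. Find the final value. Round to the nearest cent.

After 4 years at 4.86%: 8,500 × 1.2141052669 ≈ 10,319.8948.
Then 5 years at 6.21%: 10,319.8948 × 1.3640709705 ≈ 14,077.0689.

£14,077.07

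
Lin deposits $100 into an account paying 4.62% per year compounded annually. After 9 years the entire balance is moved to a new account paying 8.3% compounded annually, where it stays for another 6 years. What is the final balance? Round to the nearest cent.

After 9 years at 4.62%: 100 × 1.50152456 ≈ 150.1525.
Then 6 years at 8.3%: 150.1525 × 1.61350658 ≈ 242.2720.

$242.27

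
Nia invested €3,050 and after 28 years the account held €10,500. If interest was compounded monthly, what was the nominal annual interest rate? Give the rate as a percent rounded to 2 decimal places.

The 336-period growth factor is 10,500/3,050 = 3.44262.
r/12 = 3.44262^(1/336) − 1 ≈ 0.00368604, so r ≈ 12·0.00368604 = 4.42325%.

4.42%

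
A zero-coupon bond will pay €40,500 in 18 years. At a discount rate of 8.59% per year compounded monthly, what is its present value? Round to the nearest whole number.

€8,676

Growth factor = (1 + 0.0859/12)^216 ≈ 4.6678200385.
P = 40,500/4.6678200385 ≈ 8,676.4270.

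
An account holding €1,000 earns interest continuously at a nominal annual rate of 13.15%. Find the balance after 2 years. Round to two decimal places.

A = P·e^(rt) = 1,000·e^(0.1315·2) = 1,000·e^0.263.
e^0.263 ≈ 1.300826719, so A ≈ 1,300.8267.

€1,300.83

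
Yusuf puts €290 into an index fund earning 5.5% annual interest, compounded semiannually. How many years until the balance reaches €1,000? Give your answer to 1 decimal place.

We need (1 + 0.0275)^(2t) = 3.4483, so 2t = ln 3.4483 / ln 1.0275 ≈ 45.6298.
t ≈ 45.6298/2 = 22.8149 years.

22.8 years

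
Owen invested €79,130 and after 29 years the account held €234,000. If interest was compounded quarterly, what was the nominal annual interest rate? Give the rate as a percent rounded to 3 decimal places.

(1 + r/4)^116 = 234,000/79,130 = 2.95716.
1 + r/4 = 2.95716^(1/116) ≈ 1.009391, so r/4 ≈ 0.00939062.
r ≈ 4·0.00939062 = 3.75625%.

3.756%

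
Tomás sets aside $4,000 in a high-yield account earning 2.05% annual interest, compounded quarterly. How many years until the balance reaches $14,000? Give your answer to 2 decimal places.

We need (1 + 0.005125)^(4t) = 3.5, so 4t = ln 3.5 / ln 1.005125 ≈ 245.0674.
t ≈ 245.0674/4 = 61.2669 years.

61.27 years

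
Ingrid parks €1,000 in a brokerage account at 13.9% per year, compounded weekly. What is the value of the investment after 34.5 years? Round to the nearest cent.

€120,193.39

Growth factor = (1 + 0.139/52)^1794 ≈ 120.193389985.
A ≈ 1,000 × 120.193389985 ≈ 120,193.3900.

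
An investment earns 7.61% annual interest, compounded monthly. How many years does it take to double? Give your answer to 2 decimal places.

9.14 years

(1 + 0.00634167)^(12t) = 2.
12t = ln 2 / ln(1 + 0.00634167) ≈ 0.69315/0.00632164 ≈ 109.6467.
t ≈ 9.1372.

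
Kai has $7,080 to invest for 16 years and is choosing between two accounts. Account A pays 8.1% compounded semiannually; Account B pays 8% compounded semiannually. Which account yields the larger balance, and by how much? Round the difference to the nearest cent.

Account A, by $384.97

A: (1 + 0.0405)^32 ≈ 3.562433003, so 7,080 × 3.562433003 ≈ 25,222.0257.
B: (1 + 0.04)^32 ≈ 3.5080587468, so 7,080 × 3.5080587468 ≈ 24,837.0559.
Difference ≈ 384.9697 in favor of A.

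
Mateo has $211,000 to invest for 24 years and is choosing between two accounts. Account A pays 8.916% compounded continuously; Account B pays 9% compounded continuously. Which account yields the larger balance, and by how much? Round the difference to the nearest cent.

Account B, by $36,515.62

A: e^(0.08916·24) = e^2.13984 ≈ 8.498077827653, so 211,000 × 8.498077827653 ≈ 1,793,094.4216.
B: e^(0.09·24) = e^2.16 ≈ 8.671137658463, so 211,000 × 8.671137658463 ≈ 1,829,610.0459.
Difference ≈ 36,515.6243 in favor of B.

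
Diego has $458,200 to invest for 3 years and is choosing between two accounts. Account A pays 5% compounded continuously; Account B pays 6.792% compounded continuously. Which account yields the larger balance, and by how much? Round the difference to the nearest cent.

Account B, by $29,402.53

Account A growth factor: e^(0.05·3) = e^0.15 ≈ 1.16183424273; balance ≈ 532,352.4500.
Account B growth factor: e^(0.06792·3) = e^0.20376 ≈ 1.22600387721; balance ≈ 561,754.9765.
Account B is larger by 29,402.5265.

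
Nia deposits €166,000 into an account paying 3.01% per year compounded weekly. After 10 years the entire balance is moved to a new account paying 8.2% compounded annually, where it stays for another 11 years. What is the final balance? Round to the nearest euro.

Phase 1: 166,000·(1 + 0.0301/52)^520 ≈ 224,281.2188.
Phase 2: 224,281.2188·(1 + 0.082)^11 ≈ 533,694.5600.

€533,695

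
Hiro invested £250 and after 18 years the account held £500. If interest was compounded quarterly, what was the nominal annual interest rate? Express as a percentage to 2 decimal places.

(1 + r/4)^72 = 500/250 = 2.
1 + r/4 = 2^(1/72) ≈ 1.009674, so r/4 ≈ 0.00967353.
r ≈ 4·0.00967353 = 3.86941%.

3.87%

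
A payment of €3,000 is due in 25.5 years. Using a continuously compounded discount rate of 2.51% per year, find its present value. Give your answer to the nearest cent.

P = A·e^(−rt) = 3,000·e^(−0.64005).
e^(−0.64005) ≈ 0.5272660601, so P ≈ 1,581.7982.

€1,581.80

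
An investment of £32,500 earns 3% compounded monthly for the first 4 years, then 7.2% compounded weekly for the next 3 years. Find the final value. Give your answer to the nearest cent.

After 4 years at 3%: 32,500 × 1.127328021 ≈ 36,638.1607.
Then 3 years at 7.2%: 36,638.1607 × 1.2409169714 ≈ 45,464.9154.

£45,464.92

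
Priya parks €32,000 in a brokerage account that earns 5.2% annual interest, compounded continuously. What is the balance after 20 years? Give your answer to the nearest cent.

A = P·e^(rt) = 32,000·e^(0.052·20) = 32,000·e^1.04.
e^1.04 ≈ 2.8292170144, so A ≈ 90,534.9445.

€90,534.94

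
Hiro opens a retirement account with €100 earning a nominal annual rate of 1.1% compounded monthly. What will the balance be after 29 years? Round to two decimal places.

Periodic rate = 1.1%/12 = 0.000916667; periods = 12·29 = 348.
A = 100·(1 + 0.011/12)^348 ≈ 100·1.37555032 ≈ 137.5550.

€137.56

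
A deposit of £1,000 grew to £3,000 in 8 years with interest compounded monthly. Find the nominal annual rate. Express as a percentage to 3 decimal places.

(1 + r/12)^96 = 3,000/1,000 = 3.
1 + r/12 = 3^(1/96) ≈ 1.01151, so r/12 ≈ 0.0115096.
r ≈ 12·0.0115096 = 13.81153%.

13.812%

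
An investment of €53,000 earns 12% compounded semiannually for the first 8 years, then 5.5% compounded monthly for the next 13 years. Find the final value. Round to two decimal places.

Phase 1: 53,000·(1 + 0.06)^16 ≈ 134,638.6393.
Phase 2: 134,638.6393·(1 + 0.055/12)^156 ≈ 274,777.2835.

€274,777.28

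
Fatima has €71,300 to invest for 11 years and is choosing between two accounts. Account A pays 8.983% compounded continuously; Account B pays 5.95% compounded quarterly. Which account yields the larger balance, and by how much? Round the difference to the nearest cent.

Account A growth factor: e^(0.08983·11) = e^0.98813 ≈ 2.68620656644; balance ≈ 191,526.5282.
Account B growth factor: (1 + 0.014875)^44 ≈ 1.91492775643; balance ≈ 136,534.3490.
Account A is larger by 54,992.1792.

Account A, by €54,992.18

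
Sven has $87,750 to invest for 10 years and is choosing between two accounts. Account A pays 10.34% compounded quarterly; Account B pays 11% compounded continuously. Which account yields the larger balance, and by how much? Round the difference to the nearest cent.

A: (1 + 0.02585)^40 ≈ 2.77558487069, so 87,750 × 2.77558487069 ≈ 243,557.5724.
B: e^(0.11·10) = e^1.1 ≈ 3.00416602395, so 87,750 × 3.00416602395 ≈ 263,615.5686.
Difference ≈ 20,057.9962 in favor of B.

Account B, by $20,058.00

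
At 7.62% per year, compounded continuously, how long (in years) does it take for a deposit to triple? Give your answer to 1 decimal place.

14.4 years

e^(0.0762t) = 3, so 0.0762t = ln 3 ≈ 1.0986.
t ≈ 1.0986/0.0762 ≈ 14.4175.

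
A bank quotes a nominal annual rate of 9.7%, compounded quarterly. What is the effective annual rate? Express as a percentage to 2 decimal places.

10.06%

EAR = (1 + 9.7%/4)^4 − 1 = (1 + 0.02425)^4 − 1.
(1 + 0.02425)^4 ≈ 1.100586, so EAR ≈ 10.05858%.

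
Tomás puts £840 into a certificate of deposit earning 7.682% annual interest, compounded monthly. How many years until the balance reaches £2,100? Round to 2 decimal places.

11.97 years

We need (1 + 0.00640167)^(12t) = 2.5, so 12t = ln 2.5 / ln 1.006402 ≈ 143.5908.
t ≈ 143.5908/12 = 11.9659 years.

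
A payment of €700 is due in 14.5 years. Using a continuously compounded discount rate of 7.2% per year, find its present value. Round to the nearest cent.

€246.43

P = A·e^(−rt) = 700·e^(−1.044).
e^(−1.044) ≈ 0.352043687, so P ≈ 246.4306.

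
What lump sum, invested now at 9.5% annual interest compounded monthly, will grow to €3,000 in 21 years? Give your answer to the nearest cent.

Periodic rate = 9.5%/12 = 0.00791667; 252 periods.
P = 3,000/(1 + 0.095/12)^252 ≈ 3,000/7.294674468 ≈ 411.2589.

€411.26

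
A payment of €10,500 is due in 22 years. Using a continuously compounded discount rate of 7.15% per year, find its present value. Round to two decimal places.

P = A·e^(−rt) = 10,500·e^(−1.573).
e^(−1.573) ≈ 0.20742198208, so P ≈ 2,177.9308.

€2,177.93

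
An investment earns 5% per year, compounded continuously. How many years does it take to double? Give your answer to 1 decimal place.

e^(0.05t) = 2, so 0.05t = ln 2 ≈ 0.69315.
t ≈ 0.69315/0.05 ≈ 13.8629.

13.9 years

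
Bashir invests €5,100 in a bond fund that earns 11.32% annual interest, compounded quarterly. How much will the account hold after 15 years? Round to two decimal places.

€27,211.99

Growth factor = (1 + 0.0283)^60 ≈ 5.33568458.
A ≈ 5,100 × 5.33568458 ≈ 27,211.9914.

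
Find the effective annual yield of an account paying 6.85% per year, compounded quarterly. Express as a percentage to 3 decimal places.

One year is 4 periods at 0.017125 each: (1 + 0.017125)^4 ≈ 1.07028.
EAR = 1.07028 − 1 ≈ 7.02798%.

7.028%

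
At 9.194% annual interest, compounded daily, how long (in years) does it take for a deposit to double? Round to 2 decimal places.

(1 + 0.00025189)^(365t) = 2.
365t = ln 2 / ln(1 + 0.00025189) ≈ 0.69315/0.000251859 ≈ 2752.1273.
t ≈ 7.5401.

7.54 years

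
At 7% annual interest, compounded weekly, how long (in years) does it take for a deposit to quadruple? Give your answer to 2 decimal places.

(1 + 0.00134615)^(52t) = 4.
52t = ln 4 / ln(1 + 0.00134615) ≈ 1.3863/0.00134525 ≈ 1030.5117.
t ≈ 19.8175.

19.82 years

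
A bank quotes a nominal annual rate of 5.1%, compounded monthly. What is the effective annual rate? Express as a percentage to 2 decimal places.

5.22%

EAR = (1 + 5.1%/12)^12 − 1 = (1 + 0.00425)^12 − 1.
(1 + 0.00425)^12 ≈ 1.052209, so EAR ≈ 5.22092%.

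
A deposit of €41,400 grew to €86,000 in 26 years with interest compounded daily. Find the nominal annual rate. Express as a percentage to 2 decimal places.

(1 + r/365)^9490 = 86,000/41,400 = 2.07729.
1 + r/365 = 2.07729^(1/9490) ≈ 1.000077, so r/365 ≈ 0.0000770384.
r ≈ 365·0.0000770384 = 2.81190%.

2.81%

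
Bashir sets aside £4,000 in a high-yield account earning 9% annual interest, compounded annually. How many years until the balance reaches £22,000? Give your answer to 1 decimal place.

We need (1 + 0.09)^t = 5.5, so t = ln 5.5 / ln 1.09 ≈ 19.7818.

19.8 years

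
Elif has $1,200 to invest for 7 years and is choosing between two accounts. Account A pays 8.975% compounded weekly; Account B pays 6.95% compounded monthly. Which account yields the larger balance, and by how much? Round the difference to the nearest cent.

Account A, by $298.78

Account A growth factor: (1 + 0.08975/52)^364 ≈ 1.873312877; balance ≈ 2,247.9755.
Account B growth factor: (1 + 0.0695/12)^84 ≈ 1.624331901; balance ≈ 1,949.1983.
Account A is larger by 298.7772.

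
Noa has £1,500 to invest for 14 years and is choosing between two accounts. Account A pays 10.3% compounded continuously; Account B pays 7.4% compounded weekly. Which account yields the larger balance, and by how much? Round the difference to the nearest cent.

Account A, by £2,119.95

Account A growth factor: e^(0.103·14) = e^1.442 ≈ 4.229145656; balance ≈ 6,343.7185.
Account B growth factor: (1 + 0.074/52)^728 ≈ 2.81584824; balance ≈ 4,223.7724.
Account A is larger by 2,119.9461.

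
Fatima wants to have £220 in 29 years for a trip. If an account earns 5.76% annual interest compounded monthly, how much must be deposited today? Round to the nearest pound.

Periodic rate = 5.76%/12 = 0.0048; 348 periods.
P = 220/(1 + 0.0048)^348 ≈ 220/5.29309861 ≈ 41.5636.

£42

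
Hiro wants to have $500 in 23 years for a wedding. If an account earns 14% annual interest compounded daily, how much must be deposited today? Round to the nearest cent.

Periodic rate = 14%/365 = 0.000383562; 8395 periods.
P = 500/(1 + 0.14/365)^8395 ≈ 500/25.0126732 ≈ 19.9899.

$19.99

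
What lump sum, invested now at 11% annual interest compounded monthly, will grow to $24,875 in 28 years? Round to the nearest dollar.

$1,159

Growth factor = (1 + 0.11/12)^336 ≈ 21.455242328.
P = 24,875/21.455242328 ≈ 1,159.3903.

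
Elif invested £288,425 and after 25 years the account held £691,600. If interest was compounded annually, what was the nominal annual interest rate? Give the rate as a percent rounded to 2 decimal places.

(1 + r)^25 = 691,600/288,425 = 2.39785.
1 + r = 2.39785^(1/25) ≈ 1.035602, so r ≈ 0.035602.
r ≈ 3.56020%.

3.56%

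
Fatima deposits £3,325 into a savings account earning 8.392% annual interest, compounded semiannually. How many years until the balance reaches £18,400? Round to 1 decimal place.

(1 + 0.04196)^(2t) = 18,400/3,325 = 5.5338.
2t·ln(1 + 0.04196) = ln(5.5338); 2t = 1.7109/0.0411036 ≈ 41.6237.
t ≈ 20.8118 years.

20.8 years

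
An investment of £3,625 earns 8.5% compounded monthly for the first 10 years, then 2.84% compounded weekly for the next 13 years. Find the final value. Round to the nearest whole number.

£12,231

Phase 1: 3,625·(1 + 0.085/12)^120 ≈ 8,455.8458.
Phase 2: 8,455.8458·(1 + 0.0284/52)^676 ≈ 12,230.7984.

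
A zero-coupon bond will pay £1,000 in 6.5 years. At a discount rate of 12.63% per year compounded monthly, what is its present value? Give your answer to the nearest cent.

£441.91

Growth factor = (1 + 0.010525)^78 ≈ 2.26292863.
P = 1,000/2.26292863 ≈ 441.9052.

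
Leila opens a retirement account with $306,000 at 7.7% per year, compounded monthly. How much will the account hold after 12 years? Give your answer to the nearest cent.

$768,648.07

Periodic rate = 7.7%/12 = 0.00641667; periods = 12·12 = 144.
A = 306,000·(1 + 0.077/12)^144 ≈ 306,000·2.51192180805 ≈ 768,648.0733.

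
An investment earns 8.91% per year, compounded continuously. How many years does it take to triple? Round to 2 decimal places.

12.33 years

e^(0.0891t) = 3, so 0.0891t = ln 3 ≈ 1.0986.
t ≈ 1.0986/0.0891 ≈ 12.3301.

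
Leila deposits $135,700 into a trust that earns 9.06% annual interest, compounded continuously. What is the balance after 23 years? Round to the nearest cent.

A = P·e^(rt) = 135,700·e^(0.0906·23) = 135,700·e^2.0838.
e^2.0838 ≈ 8.034943761709, so A ≈ 1,090,341.8685.

$1,090,341.87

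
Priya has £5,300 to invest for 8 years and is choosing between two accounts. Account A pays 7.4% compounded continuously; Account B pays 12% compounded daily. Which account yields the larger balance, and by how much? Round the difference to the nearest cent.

Account A growth factor: e^(0.074·8) = e^0.592 ≈ 1.807600003; balance ≈ 9,580.2800.
Account B growth factor: (1 + 0.12/365)^2920 ≈ 2.6112844491; balance ≈ 13,839.8076.
Account B is larger by 4,259.5276.

Account B, by £4,259.53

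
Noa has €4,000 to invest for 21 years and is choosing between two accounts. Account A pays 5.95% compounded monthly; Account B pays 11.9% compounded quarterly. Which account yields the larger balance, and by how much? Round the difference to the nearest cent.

A: (1 + 0.0595/12)^252 ≈ 3.4778437268, so 4,000 × 3.4778437268 ≈ 13,911.3749.
B: (1 + 0.02975)^84 ≈ 11.734680047, so 4,000 × 11.734680047 ≈ 46,938.7202.
Difference ≈ 33,027.3453 in favor of B.

Account B, by €33,027.35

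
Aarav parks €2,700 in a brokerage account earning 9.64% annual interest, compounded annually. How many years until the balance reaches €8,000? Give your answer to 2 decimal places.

11.80 years

(1 + 0.0964)^t = 8,000/2,700 = 2.963.
t·ln(1 + 0.0964) = ln(2.963); t = 1.0862/0.0920321 ≈ 11.8023.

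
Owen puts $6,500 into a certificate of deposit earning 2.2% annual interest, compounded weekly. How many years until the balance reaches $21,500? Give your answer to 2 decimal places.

(1 + 0.000423077)^(52t) = 21,500/6,500 = 3.3077.
52t·ln(1 + 0.000423077) = ln(3.3077); 52t = 1.1963/0.000422987 ≈ 2828.0999.
t ≈ 54.3865 years.

54.39 years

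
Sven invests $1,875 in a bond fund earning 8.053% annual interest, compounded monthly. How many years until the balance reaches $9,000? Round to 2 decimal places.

We need (1 + 0.00671083)^(12t) = 4.8, so 12t = ln 4.8 / ln 1.006711 ≈ 234.5273.
t ≈ 234.5273/12 = 19.5439 years.

19.54 years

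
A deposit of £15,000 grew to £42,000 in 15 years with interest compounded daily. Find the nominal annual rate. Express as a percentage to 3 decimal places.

6.865%

(1 + r/365)^5475 = 42,000/15,000 = 2.8.
1 + r/365 = 2.8^(1/5475) ≈ 1.000188, so r/365 ≈ 0.000188076.
r ≈ 365·0.000188076 = 6.86477%.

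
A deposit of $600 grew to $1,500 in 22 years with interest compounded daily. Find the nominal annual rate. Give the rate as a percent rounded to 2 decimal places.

The 8030-period growth factor is 1,500/600 = 2.5.
r/365 = 2.5^(1/8030) − 1 ≈ 0.000114115, so r ≈ 365·0.000114115 = 4.16520%.

4.17%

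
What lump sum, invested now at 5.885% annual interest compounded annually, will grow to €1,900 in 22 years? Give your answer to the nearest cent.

€540.00

Growth factor = (1 + 0.05885)^22 ≈ 3.518501179.
P = 1,900/3.518501179 ≈ 540.0027.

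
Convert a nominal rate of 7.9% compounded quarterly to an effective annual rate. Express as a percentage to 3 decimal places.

8.137%

EAR = (1 + 7.9%/4)^4 − 1 = (1 + 0.01975)^4 − 1.
(1 + 0.01975)^4 ≈ 1.081371, so EAR ≈ 8.13713%.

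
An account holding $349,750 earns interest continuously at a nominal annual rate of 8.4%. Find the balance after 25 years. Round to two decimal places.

A = P·e^(rt) = 349,750·e^(0.084·25) = 349,750·e^2.1.
e^2.1 ≈ 8.166169912568, so A ≈ 2,856,117.9269.

$2,856,117.93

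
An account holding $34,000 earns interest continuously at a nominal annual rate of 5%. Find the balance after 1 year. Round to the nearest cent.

A = P·e^(rt) = 34,000·e^(0.05·1) = 34,000·e^0.05.
e^0.05 ≈ 1.0512710964, so A ≈ 35,743.2173.

$35,743.22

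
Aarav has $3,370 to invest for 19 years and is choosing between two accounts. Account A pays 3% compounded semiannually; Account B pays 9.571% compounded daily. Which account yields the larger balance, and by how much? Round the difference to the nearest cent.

Account A growth factor: (1 + 0.015)^38 ≈ 1.760798281; balance ≈ 5,933.8902.
Account B growth factor: (1 + 0.09571/365)^6935 ≈ 6.1610771249; balance ≈ 20,762.8299.
Account B is larger by 14,828.9397.

Account B, by $14,828.94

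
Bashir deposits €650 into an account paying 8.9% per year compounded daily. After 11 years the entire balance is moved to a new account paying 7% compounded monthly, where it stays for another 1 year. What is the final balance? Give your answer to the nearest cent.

€1,855.02

After 11 years at 8.9%: 650 × 2.661475483 ≈ 1,729.9591.
Then 1 years at 7%: 1,729.9591 × 1.072290081 ≈ 1,855.0179.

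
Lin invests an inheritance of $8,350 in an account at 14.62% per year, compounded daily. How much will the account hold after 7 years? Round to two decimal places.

Growth factor = (1 + 0.1462/365)^2555 ≈ 2.7820695532.
A ≈ 8,350 × 2.7820695532 ≈ 23,230.2808.

$23,230.28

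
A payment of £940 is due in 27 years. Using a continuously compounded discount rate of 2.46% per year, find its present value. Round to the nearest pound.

P = A·e^(−rt) = 940·e^(−0.6642).
e^(−0.6642) ≈ 0.514685111, so P ≈ 483.8040.

£484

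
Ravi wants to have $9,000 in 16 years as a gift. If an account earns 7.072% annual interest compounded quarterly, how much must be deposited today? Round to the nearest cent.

Periodic rate = 7.072%/4 = 0.01768; 64 periods.
P = 9,000/(1 + 0.01768)^64 ≈ 9,000/3.069865407 ≈ 2,931.7246.

$2,931.72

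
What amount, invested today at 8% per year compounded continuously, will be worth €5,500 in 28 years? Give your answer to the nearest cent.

P = A·e^(−rt) = 5,500·e^(−2.24).
e^(−2.24) ≈ 0.1064585044, so P ≈ 585.5218.

€585.52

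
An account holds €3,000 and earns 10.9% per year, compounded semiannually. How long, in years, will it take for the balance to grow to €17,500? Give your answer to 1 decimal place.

16.6 years

(1 + 0.0545)^(2t) = 17,500/3,000 = 5.8333.
2t·ln(1 + 0.0545) = ln(5.8333); 2t = 1.7636/0.0530667 ≈ 33.2334.
t ≈ 16.6167 years.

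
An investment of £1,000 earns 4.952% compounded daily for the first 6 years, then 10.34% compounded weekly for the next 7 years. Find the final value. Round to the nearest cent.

£2,773.70

Phase 1: 1,000·(1 + 0.04952/365)^2190 ≈ 1,345.9497.
Phase 2: 1,345.9497·(1 + 0.1034/52)^364 ≈ 2,773.6972.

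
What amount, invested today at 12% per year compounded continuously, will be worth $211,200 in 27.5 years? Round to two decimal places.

$7,789.72

P = A·e^(−rt) = 211,200·e^(−3.3).
e^(−3.3) ≈ 0.0368831674012, so P ≈ 7,789.7250.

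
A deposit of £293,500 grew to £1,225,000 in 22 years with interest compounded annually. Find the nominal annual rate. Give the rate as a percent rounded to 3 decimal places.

The 22-period growth factor is 1,225,000/293,500 = 4.17376.
r = 4.17376^(1/22) − 1 ≈ 0.0671017, i.e. 6.71017%.

6.710%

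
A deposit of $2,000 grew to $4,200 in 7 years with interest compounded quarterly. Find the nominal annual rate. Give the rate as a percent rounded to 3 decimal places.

10.741%

(1 + r/4)^28 = 4,200/2,000 = 2.1.
1 + r/4 = 2.1^(1/28) ≈ 1.026852, so r/4 ≈ 0.0268519.
r ≈ 4·0.0268519 = 10.74078%.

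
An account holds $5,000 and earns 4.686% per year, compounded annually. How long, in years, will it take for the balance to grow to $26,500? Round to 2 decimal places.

36.42 years

We need (1 + 0.04686)^t = 5.3, so t = ln 5.3 / ln 1.04686 ≈ 36.4166.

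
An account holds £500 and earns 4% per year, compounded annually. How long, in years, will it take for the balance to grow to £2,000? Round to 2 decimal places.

35.35 years

We need (1 + 0.04)^t = 4, so t = ln 4 / ln 1.04 ≈ 35.3460.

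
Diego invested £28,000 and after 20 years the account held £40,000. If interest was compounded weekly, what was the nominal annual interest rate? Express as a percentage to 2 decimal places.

1.78%

The 1040-period growth factor is 40,000/28,000 = 1.42857.
r/52 = 1.42857^(1/1040) − 1 ≈ 0.000343015, so r ≈ 52·0.000343015 = 1.78368%.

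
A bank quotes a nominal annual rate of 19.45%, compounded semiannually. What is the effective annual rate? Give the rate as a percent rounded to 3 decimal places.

20.396%

EAR = (1 + 19.45%/2)^2 − 1 = (1 + 0.09725)^2 − 1.
(1 + 0.09725)^2 ≈ 1.203958, so EAR ≈ 20.39576%.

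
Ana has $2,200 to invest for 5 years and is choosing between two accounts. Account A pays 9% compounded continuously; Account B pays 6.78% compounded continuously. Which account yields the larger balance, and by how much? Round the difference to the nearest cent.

Account A, by $362.49

A: e^(0.09·5) = e^0.45 ≈ 1.568312185, so 2,200 × 1.568312185 ≈ 3,450.2868.
B: e^(0.0678·5) = e^0.339 ≈ 1.403543345, so 2,200 × 1.403543345 ≈ 3,087.7954.
Difference ≈ 362.4914 in favor of A.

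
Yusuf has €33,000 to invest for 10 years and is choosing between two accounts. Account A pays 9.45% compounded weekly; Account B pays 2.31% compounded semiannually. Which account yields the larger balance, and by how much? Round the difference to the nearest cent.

Account A, by €43,309.70

A: (1 + 0.0945/52)^520 ≈ 2.5706077795, so 33,000 × 2.5706077795 ≈ 84,830.0567.
B: (1 + 0.01155)^20 ≈ 1.2581924894, so 33,000 × 1.2581924894 ≈ 41,520.3522.
Difference ≈ 43,309.7046 in favor of A.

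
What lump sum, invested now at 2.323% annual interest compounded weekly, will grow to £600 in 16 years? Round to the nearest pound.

£414

Growth factor = (1 + 0.02323/52)^832 ≈ 1.4500485.
P = 600/1.4500485 ≈ 413.7793.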